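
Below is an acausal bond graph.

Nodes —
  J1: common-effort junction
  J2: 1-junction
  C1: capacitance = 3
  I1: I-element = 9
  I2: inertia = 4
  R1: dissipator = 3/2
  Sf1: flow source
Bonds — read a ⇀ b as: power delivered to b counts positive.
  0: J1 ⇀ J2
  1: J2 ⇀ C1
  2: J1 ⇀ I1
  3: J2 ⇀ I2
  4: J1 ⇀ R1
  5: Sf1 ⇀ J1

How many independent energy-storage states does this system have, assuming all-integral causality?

3  (C1, I1, I2 all integral)

bond 5 →Sf1  (source Sf1 imposes f)
bond 1 →J2  (C1 integral (e out))
bond 2 →I1  (I1: I, integral causality)
bond 3 →I2  (I2 integral (f out))
bond 0 →J2  (1-jn J2 has f-setter on 3)
bond 4 →J1  (only one effort-in slot at J1)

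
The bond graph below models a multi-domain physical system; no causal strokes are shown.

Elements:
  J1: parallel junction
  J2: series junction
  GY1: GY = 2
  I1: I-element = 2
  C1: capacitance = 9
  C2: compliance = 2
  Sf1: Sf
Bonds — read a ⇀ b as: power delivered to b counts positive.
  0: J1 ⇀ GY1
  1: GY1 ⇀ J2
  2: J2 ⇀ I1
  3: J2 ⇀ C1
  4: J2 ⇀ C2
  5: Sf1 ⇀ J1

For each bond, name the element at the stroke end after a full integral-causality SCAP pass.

b0 stroke at J1
b1 stroke at J2
b2 stroke at I1
b3 stroke at J2
b4 stroke at J2
b5 stroke at Sf1

bond 5 →Sf1  (Sf1 fixes flow; stroke at Sf1)
bond 0 →J1  (J1: last free bond brings effort in)
bond 1 →J2  (GY1: gyrator matches bond 0)
bond 2 →I1  (I1 integral (f out))
bond 3 →J2  (J2 flow already set via bond 2)
bond 4 →J2  (J2 flow already set via bond 2)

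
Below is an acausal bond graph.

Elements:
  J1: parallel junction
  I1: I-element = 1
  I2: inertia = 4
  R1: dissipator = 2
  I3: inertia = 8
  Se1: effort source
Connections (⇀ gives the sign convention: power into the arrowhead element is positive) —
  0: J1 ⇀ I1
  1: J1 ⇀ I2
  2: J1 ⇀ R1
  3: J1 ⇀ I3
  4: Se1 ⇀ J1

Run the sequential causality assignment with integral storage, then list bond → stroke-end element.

b0 stroke→I1
b1 stroke→I2
b2 stroke→R1
b3 stroke→I3
b4 stroke→J1

bond 4 stroke at J1  (Se1 fixes effort; stroke away)
bond 0 stroke at I1  (J1: bond 4 brought effort, rest push out)
bond 1 stroke at I2  (J1: bond 4 brought effort, rest push out)
bond 2 stroke at R1  (J1: bond 4 brought effort, rest push out)
bond 3 stroke at I3  (J1 effort already set via bond 4)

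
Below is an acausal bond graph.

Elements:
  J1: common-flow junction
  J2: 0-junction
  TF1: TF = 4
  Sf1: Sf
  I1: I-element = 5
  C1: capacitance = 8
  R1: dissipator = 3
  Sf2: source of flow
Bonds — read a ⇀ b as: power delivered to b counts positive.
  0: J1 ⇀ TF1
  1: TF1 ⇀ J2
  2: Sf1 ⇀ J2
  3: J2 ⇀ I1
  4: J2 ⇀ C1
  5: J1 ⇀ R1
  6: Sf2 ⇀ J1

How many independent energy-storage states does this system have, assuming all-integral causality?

b2 →Sf1  (Sf1: flow source, stroke at near end)
b6 →Sf2  (source Sf2 imposes f)
b0 →J1  (J1: bond 6 brought flow, rest push out)
b5 →J1  (1-jn J1 has f-setter on 6)
b1 →TF1  (TF1: transformer flips bond 0)
b3 →I1  (I1 integral (f out))
b4 →J2  (J2: last free bond brings effort in)

2  (C1, I1 all integral)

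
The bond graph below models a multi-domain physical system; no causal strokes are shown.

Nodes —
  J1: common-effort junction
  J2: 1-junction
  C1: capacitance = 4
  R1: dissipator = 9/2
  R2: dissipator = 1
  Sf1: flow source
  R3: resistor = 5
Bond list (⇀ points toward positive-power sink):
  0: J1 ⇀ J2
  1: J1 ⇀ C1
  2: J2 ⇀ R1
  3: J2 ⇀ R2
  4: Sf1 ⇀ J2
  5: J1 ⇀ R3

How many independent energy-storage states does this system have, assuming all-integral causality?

1  (C1 all integral)

bond 4 stroke→Sf1  (Sf1 (Sf) sets flow on bond)
bond 0 stroke→J2  (J2 flow already set via bond 4)
bond 2 stroke→J2  (J2 flow already set via bond 4)
bond 3 stroke→J2  (common-f at J2 fixed by 4)
bond 1 stroke→J1  (C1: C, integral causality)
bond 5 stroke→R3  (J1: bond 1 brought effort, rest push out)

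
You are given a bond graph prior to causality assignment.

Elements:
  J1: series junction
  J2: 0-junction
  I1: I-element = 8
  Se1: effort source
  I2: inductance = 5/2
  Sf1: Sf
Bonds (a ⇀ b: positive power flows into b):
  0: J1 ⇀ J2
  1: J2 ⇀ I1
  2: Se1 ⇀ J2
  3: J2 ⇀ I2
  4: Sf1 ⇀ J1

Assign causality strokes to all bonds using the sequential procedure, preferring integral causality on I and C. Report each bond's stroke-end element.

β0 stroke at J1
β1 stroke at I1
β2 stroke at J2
β3 stroke at I2
β4 stroke at Sf1

b2 |J2  (source Se1 imposes e)
b4 |Sf1  (Sf1 fixes flow; stroke at Sf1)
b0 |J1  (1-jn J1 has f-setter on 4)
b1 |I1  (common-e at J2 fixed by 2)
b3 |I2  (J2: bond 2 brought effort, rest push out)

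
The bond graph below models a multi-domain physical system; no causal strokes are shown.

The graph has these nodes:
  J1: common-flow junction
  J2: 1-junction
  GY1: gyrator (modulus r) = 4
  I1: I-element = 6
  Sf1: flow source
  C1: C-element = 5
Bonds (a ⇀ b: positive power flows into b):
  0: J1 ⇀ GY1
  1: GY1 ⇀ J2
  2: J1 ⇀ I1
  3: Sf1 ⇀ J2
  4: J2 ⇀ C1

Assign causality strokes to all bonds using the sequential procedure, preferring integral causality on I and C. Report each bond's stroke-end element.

β0 stroke at J1
β1 stroke at J2
β2 stroke at I1
β3 stroke at Sf1
β4 stroke at J2

bond 3 stroke at Sf1  (source Sf1 imposes f)
bond 1 stroke at J2  (J2: bond 3 brought flow, rest push out)
bond 4 stroke at J2  (common-f at J2 fixed by 3)
bond 0 stroke at J1  (GY1: gyrator matches bond 1)
bond 2 stroke at I1  (closing 1-jn rule on J1)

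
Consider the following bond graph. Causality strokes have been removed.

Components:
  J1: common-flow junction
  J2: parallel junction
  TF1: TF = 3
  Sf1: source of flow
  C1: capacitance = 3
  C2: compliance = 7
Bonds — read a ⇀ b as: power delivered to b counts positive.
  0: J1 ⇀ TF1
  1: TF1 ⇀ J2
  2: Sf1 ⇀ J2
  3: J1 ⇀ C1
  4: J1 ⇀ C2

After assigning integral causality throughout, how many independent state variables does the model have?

2  (C1, C2 all integral)

b2 stroke at Sf1  (Sf1 fixes flow; stroke at Sf1)
b1 stroke at J2  (J2: last free bond brings effort in)
b0 stroke at TF1  (TF1: transformer flips bond 1)
b3 stroke at J1  (1-jn J1 has f-setter on 0)
b4 stroke at J1  (J1 flow already set via bond 0)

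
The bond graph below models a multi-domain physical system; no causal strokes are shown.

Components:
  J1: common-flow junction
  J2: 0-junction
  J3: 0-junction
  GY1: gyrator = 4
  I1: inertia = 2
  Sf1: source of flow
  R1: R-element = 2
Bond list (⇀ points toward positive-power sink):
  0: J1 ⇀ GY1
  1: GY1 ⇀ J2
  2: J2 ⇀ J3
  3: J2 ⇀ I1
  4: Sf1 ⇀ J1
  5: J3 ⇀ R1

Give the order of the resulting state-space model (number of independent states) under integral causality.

#4 |Sf1  (Sf1: flow source, stroke at near end)
#0 |J1  (common-f at J1 fixed by 4)
#1 |J2  (GY1 both-in/both-out from 0)
#2 |J3  (J2 effort already set via bond 1)
#3 |I1  (0-jn J2 has e-setter on 1)
#5 |R1  (0-jn J3 has e-setter on 2)

1  (I1 all integral)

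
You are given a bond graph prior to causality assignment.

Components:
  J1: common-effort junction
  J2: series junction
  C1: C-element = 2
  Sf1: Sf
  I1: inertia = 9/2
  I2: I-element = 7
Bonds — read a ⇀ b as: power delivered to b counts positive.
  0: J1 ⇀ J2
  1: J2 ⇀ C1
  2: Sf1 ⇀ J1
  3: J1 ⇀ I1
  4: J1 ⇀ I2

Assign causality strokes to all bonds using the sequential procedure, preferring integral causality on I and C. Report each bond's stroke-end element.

β2 stroke→Sf1  (source Sf1 imposes f)
β1 stroke→J2  (C1: C, integral causality)
β0 stroke→J1  (only one flow-in slot at J2)
β3 stroke→I1  (J1: bond 0 brought effort, rest push out)
β4 stroke→I2  (J1 effort already set via bond 0)

#0 |J1
#1 |J2
#2 |Sf1
#3 |I1
#4 |I2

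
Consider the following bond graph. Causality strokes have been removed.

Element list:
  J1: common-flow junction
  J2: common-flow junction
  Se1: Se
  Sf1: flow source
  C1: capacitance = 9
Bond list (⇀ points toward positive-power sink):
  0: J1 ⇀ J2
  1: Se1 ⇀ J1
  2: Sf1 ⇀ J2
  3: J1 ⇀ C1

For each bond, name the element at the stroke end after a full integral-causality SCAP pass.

β0 →J2
β1 →J1
β2 →Sf1
β3 →J1

β1 stroke at J1  (Se1 (Se) sets effort on bond)
β2 stroke at Sf1  (source Sf1 imposes f)
β0 stroke at J2  (common-f at J2 fixed by 2)
β3 stroke at J1  (J1: bond 0 brought flow, rest push out)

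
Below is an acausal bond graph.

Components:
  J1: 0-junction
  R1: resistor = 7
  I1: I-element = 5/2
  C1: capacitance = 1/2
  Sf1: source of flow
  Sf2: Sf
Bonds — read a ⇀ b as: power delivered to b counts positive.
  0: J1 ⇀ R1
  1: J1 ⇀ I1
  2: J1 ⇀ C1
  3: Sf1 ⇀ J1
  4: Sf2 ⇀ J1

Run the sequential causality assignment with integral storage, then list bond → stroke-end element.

bond 3 stroke→Sf1  (Sf1: flow source, stroke at near end)
bond 4 stroke→Sf2  (Sf2 fixes flow; stroke at Sf2)
bond 1 stroke→I1  (I1: I, integral causality)
bond 2 stroke→J1  (C1: C, integral causality)
bond 0 stroke→R1  (J1 effort already set via bond 2)

β0 →R1
β1 →I1
β2 →J1
β3 →Sf1
β4 →Sf2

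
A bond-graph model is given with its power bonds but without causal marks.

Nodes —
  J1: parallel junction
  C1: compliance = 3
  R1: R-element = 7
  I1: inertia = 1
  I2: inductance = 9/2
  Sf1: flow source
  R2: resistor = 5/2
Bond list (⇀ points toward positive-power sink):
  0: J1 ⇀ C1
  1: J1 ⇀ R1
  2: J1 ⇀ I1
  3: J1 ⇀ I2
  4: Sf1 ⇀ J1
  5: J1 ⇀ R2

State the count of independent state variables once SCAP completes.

3  (C1, I1, I2 all integral)

#4 |Sf1  (Sf1 fixes flow; stroke at Sf1)
#0 |J1  (C1 outputs effort q/C1)
#1 |R1  (0-jn J1 has e-setter on 0)
#2 |I1  (0-jn J1 has e-setter on 0)
#3 |I2  (0-jn J1 has e-setter on 0)
#5 |R2  (0-jn J1 has e-setter on 0)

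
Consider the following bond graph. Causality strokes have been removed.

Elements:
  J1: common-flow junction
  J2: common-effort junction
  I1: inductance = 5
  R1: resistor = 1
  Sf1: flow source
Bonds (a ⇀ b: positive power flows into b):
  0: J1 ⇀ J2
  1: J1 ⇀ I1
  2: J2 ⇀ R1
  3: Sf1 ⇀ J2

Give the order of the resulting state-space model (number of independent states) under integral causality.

bond 3 stroke at Sf1  (Sf1 fixes flow; stroke at Sf1)
bond 1 stroke at I1  (I1 integral (f out))
bond 0 stroke at J1  (J1 flow already set via bond 1)
bond 2 stroke at J2  (closing 0-jn rule on J2)

1  (I1 all integral)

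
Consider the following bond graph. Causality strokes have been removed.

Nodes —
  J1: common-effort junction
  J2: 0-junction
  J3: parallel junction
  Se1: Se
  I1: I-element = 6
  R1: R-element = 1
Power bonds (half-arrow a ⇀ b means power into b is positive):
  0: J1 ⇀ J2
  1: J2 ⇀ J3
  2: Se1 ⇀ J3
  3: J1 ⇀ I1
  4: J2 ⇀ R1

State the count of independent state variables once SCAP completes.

#2 stroke at J3  (Se1 fixes effort; stroke away)
#1 stroke at J2  (common-e at J3 fixed by 2)
#0 stroke at J1  (0-jn J2 has e-setter on 1)
#4 stroke at R1  (common-e at J2 fixed by 1)
#3 stroke at I1  (J1 effort already set via bond 0)

1  (I1 all integral)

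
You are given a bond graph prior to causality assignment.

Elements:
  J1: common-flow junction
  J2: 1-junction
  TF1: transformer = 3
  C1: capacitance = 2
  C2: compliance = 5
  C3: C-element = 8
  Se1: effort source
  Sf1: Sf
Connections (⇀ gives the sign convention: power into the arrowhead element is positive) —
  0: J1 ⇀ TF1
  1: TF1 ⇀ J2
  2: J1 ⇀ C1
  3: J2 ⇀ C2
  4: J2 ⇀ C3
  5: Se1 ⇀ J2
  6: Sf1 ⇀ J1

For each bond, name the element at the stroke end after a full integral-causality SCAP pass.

bond 0 stroke→J1
bond 1 stroke→TF1
bond 2 stroke→J1
bond 3 stroke→J2
bond 4 stroke→J2
bond 5 stroke→J2
bond 6 stroke→Sf1

b5 stroke at J2  (Se1 (Se) sets effort on bond)
b6 stroke at Sf1  (Sf1 fixes flow; stroke at Sf1)
b0 stroke at J1  (1-jn J1 has f-setter on 6)
b2 stroke at J1  (J1 flow already set via bond 6)
b1 stroke at TF1  (TF1: transformer flips bond 0)
b3 stroke at J2  (J2: bond 1 brought flow, rest push out)
b4 stroke at J2  (common-f at J2 fixed by 1)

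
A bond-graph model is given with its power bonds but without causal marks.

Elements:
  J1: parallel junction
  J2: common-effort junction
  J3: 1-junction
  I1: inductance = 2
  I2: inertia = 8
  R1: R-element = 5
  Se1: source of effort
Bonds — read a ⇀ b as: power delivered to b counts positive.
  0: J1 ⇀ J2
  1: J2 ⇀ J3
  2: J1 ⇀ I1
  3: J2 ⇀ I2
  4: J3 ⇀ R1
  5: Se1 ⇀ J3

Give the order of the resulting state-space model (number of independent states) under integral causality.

b5 →J3  (Se1: effort source, stroke at far end)
b2 →I1  (I1: I, integral causality)
b0 →J1  (J1: last free bond brings effort in)
b3 →I2  (I2 integral (f out))
b1 →J2  (J2 needs exactly one e-in)
b4 →J3  (common-f at J3 fixed by 1)

2  (I1, I2 all integral)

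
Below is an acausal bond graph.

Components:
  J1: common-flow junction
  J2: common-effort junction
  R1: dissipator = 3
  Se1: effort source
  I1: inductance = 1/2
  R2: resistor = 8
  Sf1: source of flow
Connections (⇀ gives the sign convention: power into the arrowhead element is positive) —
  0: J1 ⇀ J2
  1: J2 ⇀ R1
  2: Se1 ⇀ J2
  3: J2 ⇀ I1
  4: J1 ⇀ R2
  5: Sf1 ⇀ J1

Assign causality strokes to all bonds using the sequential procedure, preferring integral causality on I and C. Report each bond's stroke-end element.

#0 |J1
#1 |R1
#2 |J2
#3 |I1
#4 |J1
#5 |Sf1

b2 →J2  (Se1 fixes effort; stroke away)
b5 →Sf1  (source Sf1 imposes f)
b0 →J1  (J1: bond 5 brought flow, rest push out)
b4 →J1  (common-f at J1 fixed by 5)
b1 →R1  (J2: bond 2 brought effort, rest push out)
b3 →I1  (common-e at J2 fixed by 2)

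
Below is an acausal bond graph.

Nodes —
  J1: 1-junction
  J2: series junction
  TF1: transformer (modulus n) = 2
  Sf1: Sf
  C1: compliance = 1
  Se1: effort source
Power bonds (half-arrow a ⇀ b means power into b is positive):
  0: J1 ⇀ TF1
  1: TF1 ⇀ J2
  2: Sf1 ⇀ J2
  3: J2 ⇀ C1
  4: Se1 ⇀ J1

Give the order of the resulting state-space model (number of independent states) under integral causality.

β2 stroke at Sf1  (source Sf1 imposes f)
β4 stroke at J1  (source Se1 imposes e)
β0 stroke at TF1  (J1 needs exactly one f-in)
β1 stroke at J2  (J2: bond 2 brought flow, rest push out)
β3 stroke at J2  (J2 flow already set via bond 2)

1  (C1 all integral)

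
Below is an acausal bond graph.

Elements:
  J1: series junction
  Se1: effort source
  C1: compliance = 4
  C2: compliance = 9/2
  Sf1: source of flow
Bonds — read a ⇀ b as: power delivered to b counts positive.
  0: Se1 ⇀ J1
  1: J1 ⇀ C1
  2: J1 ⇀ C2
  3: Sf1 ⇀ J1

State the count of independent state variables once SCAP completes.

2  (C1, C2 all integral)

β0 |J1  (Se1 fixes effort; stroke away)
β3 |Sf1  (Sf1 fixes flow; stroke at Sf1)
β1 |J1  (J1 flow already set via bond 3)
β2 |J1  (J1: bond 3 brought flow, rest push out)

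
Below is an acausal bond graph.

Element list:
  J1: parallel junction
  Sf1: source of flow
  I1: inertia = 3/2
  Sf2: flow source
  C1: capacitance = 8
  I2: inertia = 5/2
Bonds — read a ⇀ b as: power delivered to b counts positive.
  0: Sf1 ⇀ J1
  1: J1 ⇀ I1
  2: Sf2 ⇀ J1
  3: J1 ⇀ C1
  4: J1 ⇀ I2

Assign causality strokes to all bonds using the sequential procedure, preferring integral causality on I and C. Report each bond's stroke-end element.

β0 |Sf1  (Sf1 fixes flow; stroke at Sf1)
β2 |Sf2  (Sf2 fixes flow; stroke at Sf2)
β1 |I1  (prefer integral on I1)
β3 |J1  (C1 outputs effort q/C1)
β4 |I2  (J1: bond 3 brought effort, rest push out)

#0 →Sf1
#1 →I1
#2 →Sf2
#3 →J1
#4 →I2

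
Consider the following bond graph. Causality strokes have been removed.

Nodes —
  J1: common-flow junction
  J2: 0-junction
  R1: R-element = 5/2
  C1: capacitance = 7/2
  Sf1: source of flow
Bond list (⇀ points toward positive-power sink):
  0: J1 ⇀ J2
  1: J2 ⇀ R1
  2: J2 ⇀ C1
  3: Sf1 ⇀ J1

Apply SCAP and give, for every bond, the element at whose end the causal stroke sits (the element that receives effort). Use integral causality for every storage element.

b3 →Sf1  (Sf1 fixes flow; stroke at Sf1)
b0 →J1  (J1: bond 3 brought flow, rest push out)
b2 →J2  (prefer integral on C1)
b1 →R1  (common-e at J2 fixed by 2)

b0 stroke→J1
b1 stroke→R1
b2 stroke→J2
b3 stroke→Sf1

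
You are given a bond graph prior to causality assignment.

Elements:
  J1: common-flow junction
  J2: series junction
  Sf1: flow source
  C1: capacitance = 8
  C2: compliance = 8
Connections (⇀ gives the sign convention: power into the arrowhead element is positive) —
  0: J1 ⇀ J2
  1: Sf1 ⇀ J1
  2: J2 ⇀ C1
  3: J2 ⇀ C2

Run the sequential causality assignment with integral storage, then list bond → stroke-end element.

bond 1 stroke→Sf1  (Sf1 fixes flow; stroke at Sf1)
bond 0 stroke→J1  (J1: bond 1 brought flow, rest push out)
bond 2 stroke→J2  (J2 flow already set via bond 0)
bond 3 stroke→J2  (J2 flow already set via bond 0)

β0 |J1
β1 |Sf1
β2 |J2
β3 |J2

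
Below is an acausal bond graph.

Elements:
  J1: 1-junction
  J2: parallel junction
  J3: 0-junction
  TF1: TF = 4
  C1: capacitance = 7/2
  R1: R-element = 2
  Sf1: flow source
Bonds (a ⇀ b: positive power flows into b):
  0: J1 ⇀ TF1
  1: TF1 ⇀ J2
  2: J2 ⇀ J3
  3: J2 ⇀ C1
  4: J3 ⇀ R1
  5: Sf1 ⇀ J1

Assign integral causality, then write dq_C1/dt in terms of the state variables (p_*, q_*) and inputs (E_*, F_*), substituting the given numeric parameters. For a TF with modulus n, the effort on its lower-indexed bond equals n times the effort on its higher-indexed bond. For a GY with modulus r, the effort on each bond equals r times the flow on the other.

dq_C1/dt = 4*F_Sf1 - q_C1/7

bond 5 stroke→Sf1  (Sf1 (Sf) sets flow on bond)
bond 0 stroke→J1  (1-jn J1 has f-setter on 5)
bond 1 stroke→TF1  (TF1: transformer flips bond 0)
bond 3 stroke→J2  (C1: C, integral causality)
bond 2 stroke→J3  (common-e at J2 fixed by 3)
bond 4 stroke→R1  (J3 effort already set via bond 2)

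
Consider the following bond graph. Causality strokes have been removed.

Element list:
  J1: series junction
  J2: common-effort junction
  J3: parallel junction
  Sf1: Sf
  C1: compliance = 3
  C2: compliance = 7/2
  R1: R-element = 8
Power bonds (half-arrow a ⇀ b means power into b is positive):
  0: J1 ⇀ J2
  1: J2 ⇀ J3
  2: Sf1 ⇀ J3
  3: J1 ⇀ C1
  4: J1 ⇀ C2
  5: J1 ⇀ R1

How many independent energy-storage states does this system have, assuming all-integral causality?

2  (C1, C2 all integral)

#2 stroke→Sf1  (Sf1 fixes flow; stroke at Sf1)
#1 stroke→J3  (J3 needs exactly one e-in)
#0 stroke→J2  (J2 needs exactly one e-in)
#3 stroke→J1  (J1: bond 0 brought flow, rest push out)
#4 stroke→J1  (J1: bond 0 brought flow, rest push out)
#5 stroke→J1  (1-jn J1 has f-setter on 0)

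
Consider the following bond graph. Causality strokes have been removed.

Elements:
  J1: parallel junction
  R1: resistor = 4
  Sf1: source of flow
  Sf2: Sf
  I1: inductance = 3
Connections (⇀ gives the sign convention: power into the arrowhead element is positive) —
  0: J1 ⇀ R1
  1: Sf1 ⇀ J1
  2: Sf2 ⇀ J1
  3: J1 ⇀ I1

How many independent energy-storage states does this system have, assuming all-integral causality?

1  (I1 all integral)

b1 |Sf1  (Sf1: flow source, stroke at near end)
b2 |Sf2  (Sf2 fixes flow; stroke at Sf2)
b3 |I1  (I1 outputs flow p/I1)
b0 |J1  (only one effort-in slot at J1)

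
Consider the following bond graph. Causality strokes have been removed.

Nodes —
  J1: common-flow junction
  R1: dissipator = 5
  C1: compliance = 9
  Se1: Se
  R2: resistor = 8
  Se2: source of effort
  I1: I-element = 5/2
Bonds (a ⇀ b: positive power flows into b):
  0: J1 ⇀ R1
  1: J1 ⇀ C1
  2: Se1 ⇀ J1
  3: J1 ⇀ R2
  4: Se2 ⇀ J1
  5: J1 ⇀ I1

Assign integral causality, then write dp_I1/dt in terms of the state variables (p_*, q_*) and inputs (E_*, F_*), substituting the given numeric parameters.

dp_I1/dt = E_Se1 + E_Se2 - 26*p_I1/5 - q_C1/9

b2 stroke→J1  (Se1 fixes effort; stroke away)
b4 stroke→J1  (Se2 (Se) sets effort on bond)
b1 stroke→J1  (C1 outputs effort q/C1)
b5 stroke→I1  (prefer integral on I1)
b0 stroke→J1  (1-jn J1 has f-setter on 5)
b3 stroke→J1  (J1: bond 5 brought flow, rest push out)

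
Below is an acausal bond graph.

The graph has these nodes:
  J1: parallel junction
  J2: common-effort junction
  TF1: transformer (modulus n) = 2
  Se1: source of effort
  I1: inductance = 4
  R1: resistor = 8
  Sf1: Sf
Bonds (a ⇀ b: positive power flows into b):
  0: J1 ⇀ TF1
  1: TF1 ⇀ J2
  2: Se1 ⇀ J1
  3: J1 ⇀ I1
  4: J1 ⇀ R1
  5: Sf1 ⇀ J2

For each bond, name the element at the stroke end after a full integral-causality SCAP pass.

#2 stroke→J1  (Se1 (Se) sets effort on bond)
#5 stroke→Sf1  (source Sf1 imposes f)
#0 stroke→TF1  (J1: bond 2 brought effort, rest push out)
#3 stroke→I1  (J1: bond 2 brought effort, rest push out)
#4 stroke→R1  (common-e at J1 fixed by 2)
#1 stroke→J2  (closing 0-jn rule on J2)

β0 →TF1
β1 →J2
β2 →J1
β3 →I1
β4 →R1
β5 →Sf1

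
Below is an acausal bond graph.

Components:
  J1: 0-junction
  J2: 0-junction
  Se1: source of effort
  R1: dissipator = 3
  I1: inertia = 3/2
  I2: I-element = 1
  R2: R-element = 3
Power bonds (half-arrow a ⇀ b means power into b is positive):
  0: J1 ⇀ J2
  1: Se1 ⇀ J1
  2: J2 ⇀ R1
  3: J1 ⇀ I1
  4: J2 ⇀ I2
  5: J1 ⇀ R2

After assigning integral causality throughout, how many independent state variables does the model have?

2  (I1, I2 all integral)

β1 |J1  (Se1 fixes effort; stroke away)
β0 |J2  (0-jn J1 has e-setter on 1)
β3 |I1  (J1: bond 1 brought effort, rest push out)
β5 |R2  (J1: bond 1 brought effort, rest push out)
β2 |R1  (common-e at J2 fixed by 0)
β4 |I2  (J2: bond 0 brought effort, rest push out)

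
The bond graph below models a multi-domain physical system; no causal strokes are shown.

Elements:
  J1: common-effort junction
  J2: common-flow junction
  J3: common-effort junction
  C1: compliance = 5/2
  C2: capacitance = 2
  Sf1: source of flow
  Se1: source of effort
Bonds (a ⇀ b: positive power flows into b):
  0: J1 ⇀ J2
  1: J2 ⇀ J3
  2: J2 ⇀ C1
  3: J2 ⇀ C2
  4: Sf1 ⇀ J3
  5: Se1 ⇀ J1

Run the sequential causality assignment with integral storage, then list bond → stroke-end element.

b4 →Sf1  (source Sf1 imposes f)
b5 →J1  (Se1 (Se) sets effort on bond)
b0 →J2  (common-e at J1 fixed by 5)
b1 →J3  (only one effort-in slot at J3)
b2 →J2  (common-f at J2 fixed by 1)
b3 →J2  (1-jn J2 has f-setter on 1)

b0 |J2
b1 |J3
b2 |J2
b3 |J2
b4 |Sf1
b5 |J1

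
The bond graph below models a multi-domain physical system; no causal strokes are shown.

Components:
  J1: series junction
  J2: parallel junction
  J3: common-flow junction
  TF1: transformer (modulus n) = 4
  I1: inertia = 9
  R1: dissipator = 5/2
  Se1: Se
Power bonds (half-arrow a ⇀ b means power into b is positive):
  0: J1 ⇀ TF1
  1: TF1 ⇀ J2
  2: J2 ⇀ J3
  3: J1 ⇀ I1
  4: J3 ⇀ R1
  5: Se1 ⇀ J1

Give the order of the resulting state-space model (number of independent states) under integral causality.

β5 |J1  (Se1: effort source, stroke at far end)
β3 |I1  (I1: I, integral causality)
β0 |J1  (J1 flow already set via bond 3)
β1 |TF1  (TF1: transformer flips bond 0)
β2 |J2  (J2 needs exactly one e-in)
β4 |J3  (common-f at J3 fixed by 2)

1  (I1 all integral)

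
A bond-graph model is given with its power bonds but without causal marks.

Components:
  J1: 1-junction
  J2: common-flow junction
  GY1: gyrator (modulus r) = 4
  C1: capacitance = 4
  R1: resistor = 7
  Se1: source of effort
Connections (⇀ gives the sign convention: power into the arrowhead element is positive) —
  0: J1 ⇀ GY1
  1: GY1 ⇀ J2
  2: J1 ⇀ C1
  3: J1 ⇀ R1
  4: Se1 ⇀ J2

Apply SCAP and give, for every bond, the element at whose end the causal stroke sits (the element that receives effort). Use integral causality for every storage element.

b0 |GY1
b1 |GY1
b2 |J1
b3 |J1
b4 |J2

β4 →J2  (Se1 (Se) sets effort on bond)
β1 →GY1  (J2 needs exactly one f-in)
β0 →GY1  (GY1: gyrator matches bond 1)
β2 →J1  (J1 flow already set via bond 0)
β3 →J1  (J1 flow already set via bond 0)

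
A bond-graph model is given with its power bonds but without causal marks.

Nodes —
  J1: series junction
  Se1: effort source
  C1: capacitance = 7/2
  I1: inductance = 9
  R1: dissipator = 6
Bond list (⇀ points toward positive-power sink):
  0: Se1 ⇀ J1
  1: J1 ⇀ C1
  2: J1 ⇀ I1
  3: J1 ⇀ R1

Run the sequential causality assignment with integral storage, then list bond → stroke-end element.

#0 stroke at J1  (Se1 (Se) sets effort on bond)
#1 stroke at J1  (C1: C, integral causality)
#2 stroke at I1  (I1 outputs flow p/I1)
#3 stroke at J1  (1-jn J1 has f-setter on 2)

#0 stroke→J1
#1 stroke→J1
#2 stroke→I1
#3 stroke→J1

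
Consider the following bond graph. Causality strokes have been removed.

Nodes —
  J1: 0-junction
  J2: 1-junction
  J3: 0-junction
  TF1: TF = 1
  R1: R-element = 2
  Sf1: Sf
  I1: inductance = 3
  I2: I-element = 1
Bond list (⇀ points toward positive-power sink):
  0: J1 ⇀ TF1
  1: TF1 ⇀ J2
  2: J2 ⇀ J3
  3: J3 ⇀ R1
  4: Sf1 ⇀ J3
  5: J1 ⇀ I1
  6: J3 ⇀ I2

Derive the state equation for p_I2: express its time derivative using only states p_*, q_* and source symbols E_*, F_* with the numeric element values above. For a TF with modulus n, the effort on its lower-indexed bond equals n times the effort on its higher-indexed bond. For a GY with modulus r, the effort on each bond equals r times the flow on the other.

dp_I2/dt = 2*F_Sf1 - 2*p_I1/3 - 2*p_I2

b4 |Sf1  (Sf1: flow source, stroke at near end)
b5 |I1  (I1: I, integral causality)
b0 |J1  (only one effort-in slot at J1)
b1 |TF1  (through TF1, causality passes straight; one stroke at TF1)
b2 |J2  (common-f at J2 fixed by 1)
b6 |I2  (prefer integral on I2)
b3 |J3  (closing 0-jn rule on J3)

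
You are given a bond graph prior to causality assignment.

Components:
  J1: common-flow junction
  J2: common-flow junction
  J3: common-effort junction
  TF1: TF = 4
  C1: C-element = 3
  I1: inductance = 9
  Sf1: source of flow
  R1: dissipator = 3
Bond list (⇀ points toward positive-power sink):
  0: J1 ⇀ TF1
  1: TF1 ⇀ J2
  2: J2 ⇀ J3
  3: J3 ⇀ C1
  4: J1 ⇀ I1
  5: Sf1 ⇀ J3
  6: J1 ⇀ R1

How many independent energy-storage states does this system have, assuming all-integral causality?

2  (C1, I1 all integral)

b5 →Sf1  (Sf1 fixes flow; stroke at Sf1)
b3 →J3  (prefer integral on C1)
b2 →J2  (common-e at J3 fixed by 3)
b1 →TF1  (closing 1-jn rule on J2)
b0 →J1  (TF1 one-in-one-out from 1)
b4 →I1  (prefer integral on I1)
b6 →J1  (J1: bond 4 brought flow, rest push out)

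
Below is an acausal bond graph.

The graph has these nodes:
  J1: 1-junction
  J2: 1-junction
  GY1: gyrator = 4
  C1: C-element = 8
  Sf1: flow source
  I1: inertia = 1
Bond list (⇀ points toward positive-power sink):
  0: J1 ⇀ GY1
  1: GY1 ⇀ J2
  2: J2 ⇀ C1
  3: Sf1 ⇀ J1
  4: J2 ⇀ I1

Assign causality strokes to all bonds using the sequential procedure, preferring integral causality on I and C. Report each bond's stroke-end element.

b3 →Sf1  (Sf1 fixes flow; stroke at Sf1)
b0 →J1  (1-jn J1 has f-setter on 3)
b1 →J2  (GY GY1: same side as bond 0)
b2 →J2  (prefer integral on C1)
b4 →I1  (only one flow-in slot at J2)

bond 0 stroke→J1
bond 1 stroke→J2
bond 2 stroke→J2
bond 3 stroke→Sf1
bond 4 stroke→I1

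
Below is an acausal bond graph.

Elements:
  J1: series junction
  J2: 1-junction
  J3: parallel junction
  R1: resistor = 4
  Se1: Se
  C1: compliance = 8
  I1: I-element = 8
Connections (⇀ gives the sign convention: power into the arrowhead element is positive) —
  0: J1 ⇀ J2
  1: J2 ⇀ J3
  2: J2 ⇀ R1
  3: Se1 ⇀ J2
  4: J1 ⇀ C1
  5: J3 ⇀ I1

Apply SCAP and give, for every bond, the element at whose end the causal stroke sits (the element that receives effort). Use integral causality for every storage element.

#0 stroke at J2
#1 stroke at J3
#2 stroke at J2
#3 stroke at J2
#4 stroke at J1
#5 stroke at I1

bond 3 stroke→J2  (Se1 fixes effort; stroke away)
bond 4 stroke→J1  (C1: C, integral causality)
bond 0 stroke→J2  (J1 needs exactly one f-in)
bond 5 stroke→I1  (I1 outputs flow p/I1)
bond 1 stroke→J3  (only one effort-in slot at J3)
bond 2 stroke→J2  (1-jn J2 has f-setter on 1)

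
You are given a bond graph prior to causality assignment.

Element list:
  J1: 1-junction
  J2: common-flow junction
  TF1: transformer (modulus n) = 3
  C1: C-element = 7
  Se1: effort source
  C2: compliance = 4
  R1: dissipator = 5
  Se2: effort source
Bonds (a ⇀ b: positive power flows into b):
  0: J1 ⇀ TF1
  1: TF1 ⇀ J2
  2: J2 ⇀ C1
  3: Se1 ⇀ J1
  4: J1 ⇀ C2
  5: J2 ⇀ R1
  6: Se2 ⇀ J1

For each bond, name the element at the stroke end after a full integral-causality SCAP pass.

b0 stroke→TF1
b1 stroke→J2
b2 stroke→J2
b3 stroke→J1
b4 stroke→J1
b5 stroke→R1
b6 stroke→J1

#3 |J1  (source Se1 imposes e)
#6 |J1  (Se2 (Se) sets effort on bond)
#2 |J2  (C1 integral (e out))
#4 |J1  (C2 outputs effort q/C2)
#0 |TF1  (only one flow-in slot at J1)
#1 |J2  (TF TF1: opposite of bond 0)
#5 |R1  (J2: last free bond brings flow in)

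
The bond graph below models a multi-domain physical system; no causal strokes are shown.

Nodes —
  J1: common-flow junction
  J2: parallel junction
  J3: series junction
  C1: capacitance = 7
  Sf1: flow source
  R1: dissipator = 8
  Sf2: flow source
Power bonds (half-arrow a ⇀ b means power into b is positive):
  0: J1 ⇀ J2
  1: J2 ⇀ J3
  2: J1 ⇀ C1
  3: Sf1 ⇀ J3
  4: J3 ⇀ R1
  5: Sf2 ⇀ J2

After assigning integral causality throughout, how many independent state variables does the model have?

1  (C1 all integral)

b3 |Sf1  (Sf1 fixes flow; stroke at Sf1)
b5 |Sf2  (Sf2 fixes flow; stroke at Sf2)
b1 |J3  (J3 flow already set via bond 3)
b4 |J3  (J3: bond 3 brought flow, rest push out)
b0 |J2  (J2: last free bond brings effort in)
b2 |J1  (common-f at J1 fixed by 0)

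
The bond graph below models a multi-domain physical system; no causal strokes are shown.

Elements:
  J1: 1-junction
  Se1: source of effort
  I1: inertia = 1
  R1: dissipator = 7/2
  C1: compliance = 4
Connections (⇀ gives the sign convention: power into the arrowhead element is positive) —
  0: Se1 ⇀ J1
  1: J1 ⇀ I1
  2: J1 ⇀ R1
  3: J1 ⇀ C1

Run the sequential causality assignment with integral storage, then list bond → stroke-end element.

b0 |J1
b1 |I1
b2 |J1
b3 |J1

β0 |J1  (Se1 fixes effort; stroke away)
β1 |I1  (I1: I, integral causality)
β2 |J1  (1-jn J1 has f-setter on 1)
β3 |J1  (J1 flow already set via bond 1)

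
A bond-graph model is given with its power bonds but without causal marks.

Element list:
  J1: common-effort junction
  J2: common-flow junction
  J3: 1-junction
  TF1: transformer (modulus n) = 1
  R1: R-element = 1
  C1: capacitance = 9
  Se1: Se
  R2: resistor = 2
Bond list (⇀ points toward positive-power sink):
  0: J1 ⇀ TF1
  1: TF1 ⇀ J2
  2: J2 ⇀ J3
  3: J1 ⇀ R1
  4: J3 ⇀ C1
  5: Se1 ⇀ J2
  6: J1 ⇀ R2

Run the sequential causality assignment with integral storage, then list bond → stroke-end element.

β5 stroke→J2  (Se1 (Se) sets effort on bond)
β4 stroke→J3  (C1: C, integral causality)
β2 stroke→J2  (closing 1-jn rule on J3)
β1 stroke→TF1  (J2 needs exactly one f-in)
β0 stroke→J1  (TF1 one-in-one-out from 1)
β3 stroke→R1  (0-jn J1 has e-setter on 0)
β6 stroke→R2  (0-jn J1 has e-setter on 0)

b0 →J1
b1 →TF1
b2 →J2
b3 →R1
b4 →J3
b5 →J2
b6 →R2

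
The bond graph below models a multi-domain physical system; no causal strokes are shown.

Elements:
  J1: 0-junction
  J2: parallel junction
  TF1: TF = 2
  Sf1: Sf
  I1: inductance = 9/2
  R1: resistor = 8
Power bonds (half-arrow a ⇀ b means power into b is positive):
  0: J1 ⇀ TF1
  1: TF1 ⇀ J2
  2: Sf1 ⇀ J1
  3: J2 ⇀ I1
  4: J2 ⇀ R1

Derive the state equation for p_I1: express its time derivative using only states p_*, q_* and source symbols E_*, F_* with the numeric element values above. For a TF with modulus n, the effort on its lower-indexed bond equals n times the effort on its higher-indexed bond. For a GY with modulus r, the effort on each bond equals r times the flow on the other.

b2 stroke at Sf1  (Sf1 (Sf) sets flow on bond)
b0 stroke at J1  (closing 0-jn rule on J1)
b1 stroke at TF1  (TF1 one-in-one-out from 0)
b3 stroke at I1  (prefer integral on I1)
b4 stroke at J2  (closing 0-jn rule on J2)

dp_I1/dt = 16*F_Sf1 - 16*p_I1/9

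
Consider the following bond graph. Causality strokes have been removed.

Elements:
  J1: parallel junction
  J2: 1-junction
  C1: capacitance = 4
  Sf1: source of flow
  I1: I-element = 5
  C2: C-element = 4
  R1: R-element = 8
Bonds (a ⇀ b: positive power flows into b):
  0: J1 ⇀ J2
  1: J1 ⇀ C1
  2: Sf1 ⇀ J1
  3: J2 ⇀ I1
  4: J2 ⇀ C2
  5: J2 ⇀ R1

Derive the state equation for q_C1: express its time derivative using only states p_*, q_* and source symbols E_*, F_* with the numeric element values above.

dq_C1/dt = F_Sf1 - p_I1/5

b2 |Sf1  (Sf1 (Sf) sets flow on bond)
b1 |J1  (C1: C, integral causality)
b0 |J2  (0-jn J1 has e-setter on 1)
b3 |I1  (I1 integral (f out))
b4 |J2  (J2 flow already set via bond 3)
b5 |J2  (1-jn J2 has f-setter on 3)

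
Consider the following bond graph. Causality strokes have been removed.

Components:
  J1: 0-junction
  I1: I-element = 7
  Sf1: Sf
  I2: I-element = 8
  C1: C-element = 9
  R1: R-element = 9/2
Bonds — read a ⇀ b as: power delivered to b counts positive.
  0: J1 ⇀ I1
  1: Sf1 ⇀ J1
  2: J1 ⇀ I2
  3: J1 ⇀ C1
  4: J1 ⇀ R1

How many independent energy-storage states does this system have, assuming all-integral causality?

3  (C1, I1, I2 all integral)

#1 |Sf1  (Sf1 fixes flow; stroke at Sf1)
#0 |I1  (I1: I, integral causality)
#2 |I2  (I2 outputs flow p/I2)
#3 |J1  (C1 outputs effort q/C1)
#4 |R1  (common-e at J1 fixed by 3)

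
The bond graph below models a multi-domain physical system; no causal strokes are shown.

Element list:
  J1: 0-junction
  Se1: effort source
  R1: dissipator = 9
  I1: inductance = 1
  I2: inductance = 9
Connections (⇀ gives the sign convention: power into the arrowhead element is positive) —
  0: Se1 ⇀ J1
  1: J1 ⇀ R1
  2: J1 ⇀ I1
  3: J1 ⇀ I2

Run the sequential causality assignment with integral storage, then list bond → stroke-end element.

#0 →J1  (Se1 (Se) sets effort on bond)
#1 →R1  (common-e at J1 fixed by 0)
#2 →I1  (0-jn J1 has e-setter on 0)
#3 →I2  (0-jn J1 has e-setter on 0)

bond 0 stroke→J1
bond 1 stroke→R1
bond 2 stroke→I1
bond 3 stroke→I2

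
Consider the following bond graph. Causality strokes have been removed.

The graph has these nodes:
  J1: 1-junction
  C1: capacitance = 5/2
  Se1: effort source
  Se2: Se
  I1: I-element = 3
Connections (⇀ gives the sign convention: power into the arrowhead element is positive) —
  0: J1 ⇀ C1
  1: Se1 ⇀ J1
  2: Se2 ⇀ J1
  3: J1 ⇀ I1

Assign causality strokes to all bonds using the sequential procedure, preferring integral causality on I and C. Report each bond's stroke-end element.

b1 stroke→J1  (Se1 fixes effort; stroke away)
b2 stroke→J1  (Se2 fixes effort; stroke away)
b0 stroke→J1  (C1 outputs effort q/C1)
b3 stroke→I1  (closing 1-jn rule on J1)

bond 0 |J1
bond 1 |J1
bond 2 |J1
bond 3 |I1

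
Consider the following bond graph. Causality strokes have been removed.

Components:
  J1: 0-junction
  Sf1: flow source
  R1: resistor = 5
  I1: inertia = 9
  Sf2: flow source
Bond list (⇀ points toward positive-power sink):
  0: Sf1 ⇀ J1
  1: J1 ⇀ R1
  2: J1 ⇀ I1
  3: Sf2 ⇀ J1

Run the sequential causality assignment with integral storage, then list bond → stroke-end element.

#0 stroke→Sf1
#1 stroke→J1
#2 stroke→I1
#3 stroke→Sf2

b0 stroke→Sf1  (source Sf1 imposes f)
b3 stroke→Sf2  (source Sf2 imposes f)
b2 stroke→I1  (I1: I, integral causality)
b1 stroke→J1  (J1: last free bond brings effort in)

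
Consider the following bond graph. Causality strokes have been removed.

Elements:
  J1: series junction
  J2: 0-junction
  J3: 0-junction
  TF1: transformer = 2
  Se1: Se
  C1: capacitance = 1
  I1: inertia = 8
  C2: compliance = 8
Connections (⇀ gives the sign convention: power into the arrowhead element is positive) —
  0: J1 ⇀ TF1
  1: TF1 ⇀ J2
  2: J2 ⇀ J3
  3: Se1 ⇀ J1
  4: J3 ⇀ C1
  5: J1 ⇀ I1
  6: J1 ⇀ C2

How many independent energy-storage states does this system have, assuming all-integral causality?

#3 stroke→J1  (Se1 (Se) sets effort on bond)
#4 stroke→J3  (C1: C, integral causality)
#2 stroke→J2  (J3: bond 4 brought effort, rest push out)
#1 stroke→TF1  (0-jn J2 has e-setter on 2)
#0 stroke→J1  (TF TF1: opposite of bond 1)
#5 stroke→I1  (I1 integral (f out))
#6 stroke→J1  (1-jn J1 has f-setter on 5)

3  (C1, C2, I1 all integral)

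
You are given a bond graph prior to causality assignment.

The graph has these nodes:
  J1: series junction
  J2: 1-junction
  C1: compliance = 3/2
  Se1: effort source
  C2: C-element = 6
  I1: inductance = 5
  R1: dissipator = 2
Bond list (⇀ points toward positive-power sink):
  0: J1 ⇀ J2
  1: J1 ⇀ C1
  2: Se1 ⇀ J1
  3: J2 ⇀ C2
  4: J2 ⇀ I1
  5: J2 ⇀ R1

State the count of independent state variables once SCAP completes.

β2 stroke at J1  (Se1 fixes effort; stroke away)
β1 stroke at J1  (C1: C, integral causality)
β0 stroke at J2  (only one flow-in slot at J1)
β3 stroke at J2  (C2 outputs effort q/C2)
β4 stroke at I1  (I1: I, integral causality)
β5 stroke at J2  (1-jn J2 has f-setter on 4)

3  (C1, C2, I1 all integral)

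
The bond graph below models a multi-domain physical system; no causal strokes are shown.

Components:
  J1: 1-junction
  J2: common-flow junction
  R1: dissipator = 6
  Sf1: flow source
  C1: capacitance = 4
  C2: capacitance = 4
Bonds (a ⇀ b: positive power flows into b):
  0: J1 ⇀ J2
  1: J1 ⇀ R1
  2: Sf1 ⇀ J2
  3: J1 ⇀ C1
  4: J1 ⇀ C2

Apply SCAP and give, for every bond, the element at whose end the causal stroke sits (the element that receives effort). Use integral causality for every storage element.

b0 stroke→J2
b1 stroke→J1
b2 stroke→Sf1
b3 stroke→J1
b4 stroke→J1

β2 →Sf1  (Sf1: flow source, stroke at near end)
β0 →J2  (1-jn J2 has f-setter on 2)
β1 →J1  (1-jn J1 has f-setter on 0)
β3 →J1  (J1: bond 0 brought flow, rest push out)
β4 →J1  (J1 flow already set via bond 0)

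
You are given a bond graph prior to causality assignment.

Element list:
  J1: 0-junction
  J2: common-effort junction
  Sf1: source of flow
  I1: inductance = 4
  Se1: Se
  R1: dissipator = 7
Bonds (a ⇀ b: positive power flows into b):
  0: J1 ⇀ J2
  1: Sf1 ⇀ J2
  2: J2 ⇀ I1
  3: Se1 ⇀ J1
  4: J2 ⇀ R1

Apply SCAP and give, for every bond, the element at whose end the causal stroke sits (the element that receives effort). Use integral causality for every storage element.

b0 stroke→J2
b1 stroke→Sf1
b2 stroke→I1
b3 stroke→J1
b4 stroke→R1

bond 1 stroke→Sf1  (Sf1 fixes flow; stroke at Sf1)
bond 3 stroke→J1  (Se1: effort source, stroke at far end)
bond 0 stroke→J2  (J1 effort already set via bond 3)
bond 2 stroke→I1  (J2: bond 0 brought effort, rest push out)
bond 4 stroke→R1  (0-jn J2 has e-setter on 0)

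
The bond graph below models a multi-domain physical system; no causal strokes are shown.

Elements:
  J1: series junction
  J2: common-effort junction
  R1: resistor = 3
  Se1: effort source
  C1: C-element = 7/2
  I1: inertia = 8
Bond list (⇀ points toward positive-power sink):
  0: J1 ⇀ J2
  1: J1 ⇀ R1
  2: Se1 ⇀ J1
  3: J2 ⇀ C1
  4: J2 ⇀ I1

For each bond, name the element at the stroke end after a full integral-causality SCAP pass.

b2 stroke→J1  (Se1: effort source, stroke at far end)
b3 stroke→J2  (C1: C, integral causality)
b0 stroke→J1  (common-e at J2 fixed by 3)
b4 stroke→I1  (0-jn J2 has e-setter on 3)
b1 stroke→R1  (J1: last free bond brings flow in)

β0 stroke at J1
β1 stroke at R1
β2 stroke at J1
β3 stroke at J2
β4 stroke at I1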